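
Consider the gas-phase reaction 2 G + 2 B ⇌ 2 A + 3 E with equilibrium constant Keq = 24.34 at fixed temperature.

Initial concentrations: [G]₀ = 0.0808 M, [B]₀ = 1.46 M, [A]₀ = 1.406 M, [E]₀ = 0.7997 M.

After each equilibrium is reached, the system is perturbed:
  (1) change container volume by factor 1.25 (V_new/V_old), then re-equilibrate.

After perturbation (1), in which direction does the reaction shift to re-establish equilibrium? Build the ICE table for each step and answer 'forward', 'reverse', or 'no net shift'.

Q₀ = 72.65 vs Keq = 24.34 ⇒ Q>K, reverse
Step 1:
                  G         B         A         E
  init       0.0808      1.46     1.406    0.7997
  Δ         0.03779   0.03779  -0.03779  -0.05668
  eq         0.1186     1.498     1.368     0.743
  solve Keq expr → x = -0.01889; check Q = 24.34
Then change container volume by factor 1.25 (V_new/V_old).
Step 2:
                  G         B         A         E
  init      0.09487     1.198     1.095    0.5944
  Δ       -0.006788 -0.006788  0.006788   0.01018
  eq        0.08808     1.191     1.101    0.6046
  solve Keq expr → x = 0.003394; check Q = 24.34

Direction: forward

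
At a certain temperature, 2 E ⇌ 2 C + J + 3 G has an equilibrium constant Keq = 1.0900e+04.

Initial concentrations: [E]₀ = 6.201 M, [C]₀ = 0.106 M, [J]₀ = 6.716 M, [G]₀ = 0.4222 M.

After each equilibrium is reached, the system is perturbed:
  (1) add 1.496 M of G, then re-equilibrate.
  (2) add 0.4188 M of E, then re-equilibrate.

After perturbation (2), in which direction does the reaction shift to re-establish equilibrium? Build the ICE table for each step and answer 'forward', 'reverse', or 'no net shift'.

Direction: forward

Q₀ = 1.4769e-04 vs Keq = 1.0900e+04 ⇒ Q<K, forward
Step 1:
                   E          C          J          G
  Initial      6.201      0.106      6.716     0.4222
  Change      -4.141      4.141       2.07      6.211
  Equil         2.06      4.247      8.786      6.634
  solve Keq expr → x = 2.07; check Q = 1.0900e+04
Then add 1.496 M of G.
Step 2:
                   E          C          J          G
  Initial       2.06      4.247      8.786       8.13
  Change      0.3018    -0.3018    -0.1509    -0.4527
  Equil        2.362      3.945      8.636      7.677
  solve Keq expr → x = -0.1509; check Q = 1.0900e+04
Then add 0.4188 M of E.
Step 3:
                   E          C          J          G
  Initial      2.781      3.945      8.636      7.677
  Change     -0.1743     0.1743    0.08716     0.2615
  Equil        2.606      4.119      8.723      7.938
  solve Keq expr → x = 0.08716; check Q = 1.0900e+04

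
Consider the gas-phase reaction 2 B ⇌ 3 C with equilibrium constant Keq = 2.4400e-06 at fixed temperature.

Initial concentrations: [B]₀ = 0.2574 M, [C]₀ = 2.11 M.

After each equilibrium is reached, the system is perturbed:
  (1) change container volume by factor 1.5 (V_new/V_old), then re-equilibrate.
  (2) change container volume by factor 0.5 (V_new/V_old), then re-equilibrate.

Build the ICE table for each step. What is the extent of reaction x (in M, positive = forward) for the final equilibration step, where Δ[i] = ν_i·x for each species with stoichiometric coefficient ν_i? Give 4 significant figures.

Q₀ = 141.8 vs Keq = 2.4400e-06 ⇒ Q>K, reverse
Step 1:
                    B           C
  init         0.2574        2.11
  Δ             1.394      -2.091
  eq            1.652     0.01881
  solve Keq expr → x = -0.6971; check Q = 2.4400e-06
Then change container volume by factor 1.5 (V_new/V_old).
Step 2:
                    B           C
  init          1.101     0.01254
  Δ         -0.001203    0.001804
  eq              1.1     0.01434
  solve Keq expr → x = 6.0142e-04; check Q = 2.4400e-06
Then change container volume by factor 0.5 (V_new/V_old).
Step 3:
                    B           C
  init            2.2     0.02869
  Δ          0.003928   -0.005891
  eq            2.204      0.0228
  solve Keq expr → x = -0.001964; check Q = 2.4400e-06

x = -0.001964 M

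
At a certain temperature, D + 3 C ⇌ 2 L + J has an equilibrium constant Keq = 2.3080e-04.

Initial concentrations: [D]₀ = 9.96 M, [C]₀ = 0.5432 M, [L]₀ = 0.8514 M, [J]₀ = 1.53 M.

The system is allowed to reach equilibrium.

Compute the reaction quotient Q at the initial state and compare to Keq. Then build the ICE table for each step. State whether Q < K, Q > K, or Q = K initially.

Q₀ = 0.6947; Q > K (proceeds reverse)

Q₀ = 0.6947 vs Keq = 2.3080e-04 ⇒ Q>K, reverse
Step 1:
                   D          C          L          J
  Initial       9.96     0.5432     0.8514       1.53
  Change      0.3765       1.13     -0.753    -0.3765
  Equil        10.34      1.673    0.09839      1.153
  solve Keq expr → x = -0.3765; check Q = 2.3080e-04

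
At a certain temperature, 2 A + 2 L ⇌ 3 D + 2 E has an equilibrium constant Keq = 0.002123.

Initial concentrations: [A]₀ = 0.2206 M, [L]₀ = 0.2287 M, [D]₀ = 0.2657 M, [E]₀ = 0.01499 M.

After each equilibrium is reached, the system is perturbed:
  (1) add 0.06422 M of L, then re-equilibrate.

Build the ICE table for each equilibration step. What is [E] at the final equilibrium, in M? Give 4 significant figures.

[E]_eq = 0.02002 M

Q₀ = 0.001656 vs Keq = 0.002123 ⇒ Q<K, forward
Step 1:
                  A         L         D         E
  init       0.2206    0.2287    0.2657   0.01499
  Δ       -0.001536 -0.001536  0.002304  0.001536
  eq         0.2191    0.2272     0.268   0.01653
  solve Keq expr → x = 7.6809e-04; check Q = 0.002123
Then add 0.06422 M of L.
Step 2:
                  A         L         D         E
  init       0.2191    0.2914     0.268   0.01653
  Δ       -0.003494 -0.003494  0.005241  0.003494
  eq         0.2156    0.2879    0.2732   0.02002
  solve Keq expr → x = 0.001747; check Q = 0.002123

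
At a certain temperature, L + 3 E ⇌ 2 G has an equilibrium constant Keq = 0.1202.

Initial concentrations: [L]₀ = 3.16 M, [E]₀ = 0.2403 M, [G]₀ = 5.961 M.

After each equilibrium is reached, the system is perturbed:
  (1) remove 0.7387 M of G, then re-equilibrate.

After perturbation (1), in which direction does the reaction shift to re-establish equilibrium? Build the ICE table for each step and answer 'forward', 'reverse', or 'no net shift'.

Direction: forward

Q₀ = 810.4 vs Keq = 0.1202 ⇒ Q>K, reverse
Step 1:
                    L           E           G
  I              3.16      0.2403       5.961
  C              0.98        2.94       -1.96
  E              4.14        3.18       4.001
  solve Keq expr → x = -0.98; check Q = 0.1202
Then remove 0.7387 M of G.
Step 2:
                    L           E           G
  I              4.14        3.18       3.262
  C          -0.09281     -0.2784      0.1856
  E             4.047       2.902       3.448
  solve Keq expr → x = 0.09281; check Q = 0.1202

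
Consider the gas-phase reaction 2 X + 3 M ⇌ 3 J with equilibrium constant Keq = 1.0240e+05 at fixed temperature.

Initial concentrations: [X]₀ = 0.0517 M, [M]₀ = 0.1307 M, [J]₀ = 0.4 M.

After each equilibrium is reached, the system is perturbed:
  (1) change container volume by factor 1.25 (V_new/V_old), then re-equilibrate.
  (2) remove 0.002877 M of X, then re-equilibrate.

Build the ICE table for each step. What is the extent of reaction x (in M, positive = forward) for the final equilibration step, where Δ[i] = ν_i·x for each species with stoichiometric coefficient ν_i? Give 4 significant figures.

Q₀ = 1.0724e+04 vs Keq = 1.0240e+05 ⇒ Q<K, forward
Step 1:
                    X           M           J
  init         0.0517      0.1307         0.4
  Δ           -0.0223    -0.03345     0.03345
  eq           0.0294     0.09725      0.4334
  solve Keq expr → x = 0.01115; check Q = 1.0240e+05
Then change container volume by factor 1.25 (V_new/V_old).
Step 2:
                    X           M           J
  init        0.02352      0.0778      0.3468
  Δ          0.002988    0.004483   -0.004483
  eq          0.02651     0.08229      0.3423
  solve Keq expr → x = -0.001494; check Q = 1.0240e+05
Then remove 0.002877 M of X.
Step 3:
                    X           M           J
  init        0.02363     0.08229      0.3423
  Δ          0.001541    0.002311   -0.002311
  eq          0.02517      0.0846        0.34
  solve Keq expr → x = -7.7042e-04; check Q = 1.0240e+05

x = -7.7042e-04 M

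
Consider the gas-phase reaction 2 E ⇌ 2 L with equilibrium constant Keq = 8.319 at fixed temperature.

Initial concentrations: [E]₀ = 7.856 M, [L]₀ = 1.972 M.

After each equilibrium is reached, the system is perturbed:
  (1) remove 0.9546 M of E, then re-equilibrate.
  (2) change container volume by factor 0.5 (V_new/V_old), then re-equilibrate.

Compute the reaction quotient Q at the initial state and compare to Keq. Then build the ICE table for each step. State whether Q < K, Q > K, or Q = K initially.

Q₀ = 0.06301; Q < K (proceeds forward)

Q₀ = 0.06301 vs Keq = 8.319 ⇒ Q<K, forward
Step 1:
                   E          L
  Initial      7.856      1.972
  Change      -5.326      5.326
  Equil         2.53      7.298
  solve Keq expr → x = 2.663; check Q = 8.319
Then remove 0.9546 M of E.
Step 2:
                   E          L
  Initial      1.576      7.298
  Change      0.7088    -0.7088
  Equil        2.284      6.589
  solve Keq expr → x = -0.3544; check Q = 8.319
Then change container volume by factor 0.5 (V_new/V_old).
Step 3:
                   E          L
  Initial      4.569      13.18
  Change           0          0
  Equil        4.569      13.18
  solve Keq expr → x = 0; check Q = 8.319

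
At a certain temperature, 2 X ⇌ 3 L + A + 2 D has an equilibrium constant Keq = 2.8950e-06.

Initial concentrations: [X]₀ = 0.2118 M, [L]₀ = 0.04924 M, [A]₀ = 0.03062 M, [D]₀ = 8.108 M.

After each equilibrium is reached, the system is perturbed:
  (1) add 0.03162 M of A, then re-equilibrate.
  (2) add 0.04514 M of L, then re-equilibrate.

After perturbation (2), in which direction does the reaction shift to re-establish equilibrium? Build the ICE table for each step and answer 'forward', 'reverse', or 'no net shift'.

Direction: reverse

Q₀ = 0.005357 vs Keq = 2.8950e-06 ⇒ Q>K, reverse
Step 1:
                   X          L          A          D
  I           0.2118    0.04924    0.03062      8.108
  C           0.0292    -0.0438    -0.0146    -0.0292
  E            0.241   0.005438    0.01602      8.079
  solve Keq expr → x = -0.0146; check Q = 2.8950e-06
Then add 0.03162 M of A.
Step 2:
                   X          L          A          D
  I            0.241   0.005438    0.04764      8.079
  C         0.001087   -0.00163 -5.4343e-04  -0.001087
  E           0.2421   0.003808     0.0471      8.078
  solve Keq expr → x = -5.4343e-04; check Q = 2.8950e-06
Then add 0.04514 M of L.
Step 3:
                   X          L          A          D
  I           0.2421    0.04895     0.0471      8.078
  C          0.02952   -0.04428   -0.01476   -0.02952
  E           0.2716   0.004672    0.03234      8.048
  solve Keq expr → x = -0.01476; check Q = 2.8950e-06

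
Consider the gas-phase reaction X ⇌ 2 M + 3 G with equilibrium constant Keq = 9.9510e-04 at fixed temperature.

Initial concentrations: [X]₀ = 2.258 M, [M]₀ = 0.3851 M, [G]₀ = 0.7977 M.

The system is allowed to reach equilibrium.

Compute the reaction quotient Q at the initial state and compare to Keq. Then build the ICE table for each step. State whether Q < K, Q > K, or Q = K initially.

Q₀ = 0.03334 vs Keq = 9.9510e-04 ⇒ Q>K, reverse
Step 1:
                    X           M           G
  init          2.258      0.3851      0.7977
  Δ            0.1138     -0.2275     -0.3413
  eq            2.372      0.1576      0.4564
  solve Keq expr → x = -0.1138; check Q = 9.9510e-04

Q₀ = 0.03334; Q > K (proceeds reverse)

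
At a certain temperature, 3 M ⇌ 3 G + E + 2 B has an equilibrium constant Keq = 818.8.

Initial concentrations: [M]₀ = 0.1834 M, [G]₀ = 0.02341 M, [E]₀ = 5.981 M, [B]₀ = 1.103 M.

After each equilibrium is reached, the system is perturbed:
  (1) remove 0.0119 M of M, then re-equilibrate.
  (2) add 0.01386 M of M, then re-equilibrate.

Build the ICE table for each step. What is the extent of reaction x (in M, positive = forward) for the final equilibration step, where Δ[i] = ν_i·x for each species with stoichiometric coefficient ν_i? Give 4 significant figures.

Q₀ = 0.01513 vs Keq = 818.8 ⇒ Q<K, forward
Step 1:
                  M         G         E         B
  I          0.1834   0.02341     5.981     1.103
  C         -0.1461    0.1461   0.04871   0.09743
  E         0.03726    0.1696      6.03       1.2
  solve Keq expr → x = 0.04871; check Q = 818.8
Then remove 0.0119 M of M.
Step 2:
                  M         G         E         B
  I         0.02536    0.1696      6.03       1.2
  C        0.009648 -0.009648 -0.003216 -0.006432
  E         0.03501    0.1599     6.026     1.194
  solve Keq expr → x = -0.003216; check Q = 818.8
Then add 0.01386 M of M.
Step 3:
                  M         G         E         B
  I         0.04887    0.1599     6.026     1.194
  C        -0.01124   0.01124  0.003745  0.007491
  E         0.03763    0.1711      6.03     1.201
  solve Keq expr → x = 0.003745; check Q = 818.8

x = 0.003745 M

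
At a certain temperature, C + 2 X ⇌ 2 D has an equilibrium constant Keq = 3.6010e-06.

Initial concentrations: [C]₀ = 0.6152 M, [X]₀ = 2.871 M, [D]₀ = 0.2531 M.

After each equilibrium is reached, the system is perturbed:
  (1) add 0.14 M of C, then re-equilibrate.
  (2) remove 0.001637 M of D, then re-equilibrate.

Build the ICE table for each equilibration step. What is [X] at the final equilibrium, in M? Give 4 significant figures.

[X]_eq = 3.117 M

Q₀ = 0.01263 vs Keq = 3.6010e-06 ⇒ Q>K, reverse
Step 1:
                   C          X          D
  I           0.6152      2.871     0.2531
  C            0.124      0.248     -0.248
  E           0.7392      3.119   0.005089
  solve Keq expr → x = -0.124; check Q = 3.6010e-06
Then add 0.14 M of C.
Step 2:
                   C          X          D
  I           0.8792      3.119   0.005089
  C       -2.2973e-04 -4.5946e-04 4.5946e-04
  E            0.879      3.119   0.005548
  solve Keq expr → x = 2.2973e-04; check Q = 3.6010e-06
Then remove 0.001637 M of D.
Step 3:
                   C          X          D
  I            0.879      3.119   0.003911
  C       -8.1576e-04  -0.001632   0.001632
  E           0.8782      3.117   0.005543
  solve Keq expr → x = 8.1576e-04; check Q = 3.6010e-06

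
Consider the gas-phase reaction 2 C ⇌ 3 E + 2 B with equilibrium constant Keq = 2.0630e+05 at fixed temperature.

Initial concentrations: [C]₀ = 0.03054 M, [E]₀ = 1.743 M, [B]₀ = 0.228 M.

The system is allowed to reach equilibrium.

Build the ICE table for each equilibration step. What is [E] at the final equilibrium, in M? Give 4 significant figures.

Q₀ = 295.1 vs Keq = 2.0630e+05 ⇒ Q<K, forward
Step 1:
                  C         E         B
  Initial   0.03054     1.743     0.228
  Change   -0.02919   0.04378   0.02919
  Equil    0.001352     1.787    0.2572
  solve Keq expr → x = 0.01459; check Q = 2.0630e+05

[E]_eq = 1.787 M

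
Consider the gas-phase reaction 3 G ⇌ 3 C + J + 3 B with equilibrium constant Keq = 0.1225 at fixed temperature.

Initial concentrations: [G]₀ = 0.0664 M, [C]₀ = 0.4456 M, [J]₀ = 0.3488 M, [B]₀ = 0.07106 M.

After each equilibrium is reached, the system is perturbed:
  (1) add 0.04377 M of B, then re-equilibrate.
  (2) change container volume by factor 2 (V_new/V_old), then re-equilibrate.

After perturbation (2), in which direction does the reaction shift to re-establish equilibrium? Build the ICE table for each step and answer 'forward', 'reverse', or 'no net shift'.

Direction: forward

Q₀ = 0.03783 vs Keq = 0.1225 ⇒ Q<K, forward
Step 1:
                    G           C           J           B
  init         0.0664      0.4456      0.3488     0.07106
  Δ          -0.01218     0.01218     0.00406     0.01218
  eq          0.05422      0.4578      0.3529     0.08324
  solve Keq expr → x = 0.00406; check Q = 0.1225
Then add 0.04377 M of B.
Step 2:
                    G           C           J           B
  init        0.05422      0.4578      0.3529       0.127
  Δ           0.01556    -0.01556   -0.005187    -0.01556
  eq          0.06978      0.4422      0.3477      0.1115
  solve Keq expr → x = -0.005187; check Q = 0.1225
Then change container volume by factor 2 (V_new/V_old).
Step 3:
                    G           C           J           B
  init        0.03489      0.2211      0.1738     0.05573
  Δ           -0.0157      0.0157    0.005232      0.0157
  eq          0.01919      0.2368      0.1791     0.07142
  solve Keq expr → x = 0.005232; check Q = 0.1225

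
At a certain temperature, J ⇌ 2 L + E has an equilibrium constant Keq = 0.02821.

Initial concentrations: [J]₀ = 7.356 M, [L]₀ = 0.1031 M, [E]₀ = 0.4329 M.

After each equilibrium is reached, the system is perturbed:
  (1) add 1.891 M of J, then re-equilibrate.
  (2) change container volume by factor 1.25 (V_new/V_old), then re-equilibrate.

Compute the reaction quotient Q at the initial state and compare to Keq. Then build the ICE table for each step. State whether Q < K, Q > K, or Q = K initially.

Q₀ = 6.2555e-04 vs Keq = 0.02821 ⇒ Q<K, forward
Step 1:
                    J           L           E
  init          7.356      0.1031      0.4329
  Δ           -0.2249      0.4499      0.2249
  eq            7.131       0.553      0.6578
  solve Keq expr → x = 0.2249; check Q = 0.02821
Then add 1.891 M of J.
Step 2:
                    J           L           E
  init          9.022       0.553      0.6578
  Δ          -0.02769     0.05539     0.02769
  eq            8.994      0.6084      0.6855
  solve Keq expr → x = 0.02769; check Q = 0.02821
Then change container volume by factor 1.25 (V_new/V_old).
Step 3:
                    J           L           E
  init          7.195      0.4867      0.5484
  Δ           -0.0475       0.095      0.0475
  eq            7.148      0.5817      0.5959
  solve Keq expr → x = 0.0475; check Q = 0.02821

Q₀ = 6.2555e-04; Q < K (proceeds forward)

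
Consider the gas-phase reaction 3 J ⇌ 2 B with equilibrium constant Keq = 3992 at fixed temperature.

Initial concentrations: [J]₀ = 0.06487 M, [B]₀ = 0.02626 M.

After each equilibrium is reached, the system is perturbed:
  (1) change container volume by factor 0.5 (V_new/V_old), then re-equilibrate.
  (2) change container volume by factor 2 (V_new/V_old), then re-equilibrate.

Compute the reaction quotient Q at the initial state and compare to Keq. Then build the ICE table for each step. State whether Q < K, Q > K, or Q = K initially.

Q₀ = 2.526; Q < K (proceeds forward)

Q₀ = 2.526 vs Keq = 3992 ⇒ Q<K, forward
Step 1:
                   J          B
  Initial    0.06487    0.02626
  Change     -0.0549     0.0366
  Equil     0.009966    0.06286
  solve Keq expr → x = 0.0183; check Q = 3992
Then change container volume by factor 0.5 (V_new/V_old).
Step 2:
                   J          B
  Initial    0.01993     0.1257
  Change   -0.003895   0.002597
  Equil      0.01604     0.1283
  solve Keq expr → x = 0.001298; check Q = 3992
Then change container volume by factor 2 (V_new/V_old).
Step 3:
                   J          B
  Initial   0.008019    0.06416
  Change    0.001947  -0.001298
  Equil     0.009966    0.06286
  solve Keq expr → x = -6.4916e-04; check Q = 3992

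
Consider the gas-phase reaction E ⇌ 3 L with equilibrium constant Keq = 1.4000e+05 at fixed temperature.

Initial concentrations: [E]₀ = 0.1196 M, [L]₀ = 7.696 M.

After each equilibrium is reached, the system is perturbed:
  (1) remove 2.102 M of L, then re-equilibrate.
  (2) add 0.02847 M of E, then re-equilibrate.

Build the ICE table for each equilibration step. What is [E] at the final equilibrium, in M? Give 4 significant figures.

Q₀ = 3811 vs Keq = 1.4000e+05 ⇒ Q<K, forward
Step 1:
                   E          L
  init        0.1196      7.696
  Δ          -0.1159     0.3476
  eq        0.003717      8.044
  solve Keq expr → x = 0.1159; check Q = 1.4000e+05
Then remove 2.102 M of L.
Step 2:
                   E          L
  init      0.003717      5.942
  Δ        -0.002214   0.006642
  eq        0.001503      5.948
  solve Keq expr → x = 0.002214; check Q = 1.4000e+05
Then add 0.02847 M of E.
Step 3:
                   E          L
  init       0.02997      5.948
  Δ          -0.0284    0.08521
  eq        0.001569      6.034
  solve Keq expr → x = 0.0284; check Q = 1.4000e+05

[E]_eq = 0.001569 M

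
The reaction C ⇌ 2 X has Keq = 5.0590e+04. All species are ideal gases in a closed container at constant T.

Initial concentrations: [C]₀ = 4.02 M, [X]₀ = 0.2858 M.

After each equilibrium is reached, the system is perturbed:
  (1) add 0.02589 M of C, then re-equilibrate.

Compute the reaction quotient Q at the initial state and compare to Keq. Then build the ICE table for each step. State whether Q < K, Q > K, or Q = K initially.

Q₀ = 0.02032 vs Keq = 5.0590e+04 ⇒ Q<K, forward
Step 1:
                  C         X
  Initial      4.02    0.2858
  Change     -4.019     8.037
  Equil    0.001369     8.323
  solve Keq expr → x = 4.019; check Q = 5.0590e+04
Then add 0.02589 M of C.
Step 2:
                  C         X
  Initial   0.02726     8.323
  Change   -0.02587   0.05175
  Equil    0.001386     8.375
  solve Keq expr → x = 0.02587; check Q = 5.0590e+04

Q₀ = 0.02032; Q < K (proceeds forward)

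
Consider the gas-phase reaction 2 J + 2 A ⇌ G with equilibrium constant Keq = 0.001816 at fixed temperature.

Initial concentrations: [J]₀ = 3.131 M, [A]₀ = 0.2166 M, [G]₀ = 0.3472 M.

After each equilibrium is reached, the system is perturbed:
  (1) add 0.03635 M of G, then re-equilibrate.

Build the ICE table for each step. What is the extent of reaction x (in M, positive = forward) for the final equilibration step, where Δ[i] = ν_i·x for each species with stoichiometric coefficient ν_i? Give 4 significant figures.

x = -0.0325 M

Q₀ = 0.7549 vs Keq = 0.001816 ⇒ Q>K, reverse
Step 1:
                  J         A         G
  Initial     3.131    0.2166    0.3472
  Change     0.6549    0.6549   -0.3274
  Equil       3.786    0.8715   0.01977
  solve Keq expr → x = -0.3274; check Q = 0.001816
Then add 0.03635 M of G.
Step 2:
                  J         A         G
  Initial     3.786    0.8715   0.05612
  Change      0.065     0.065   -0.0325
  Equil       3.851    0.9365   0.02362
  solve Keq expr → x = -0.0325; check Q = 0.001816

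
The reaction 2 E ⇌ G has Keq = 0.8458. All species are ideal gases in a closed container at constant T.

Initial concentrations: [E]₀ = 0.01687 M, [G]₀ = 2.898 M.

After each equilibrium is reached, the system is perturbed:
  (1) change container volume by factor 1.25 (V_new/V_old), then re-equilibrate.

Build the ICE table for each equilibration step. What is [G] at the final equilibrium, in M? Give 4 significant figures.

[G]_eq = 1.631 M

Q₀ = 1.0183e+04 vs Keq = 0.8458 ⇒ Q>K, reverse
Step 1:
                    E           G
  I           0.01687       2.898
  C             1.565     -0.7823
  E             1.582       2.116
  solve Keq expr → x = -0.7823; check Q = 0.8458
Then change container volume by factor 1.25 (V_new/V_old).
Step 2:
                    E           G
  I             1.265       1.693
  C            0.1233    -0.06167
  E             1.389       1.631
  solve Keq expr → x = -0.06167; check Q = 0.8458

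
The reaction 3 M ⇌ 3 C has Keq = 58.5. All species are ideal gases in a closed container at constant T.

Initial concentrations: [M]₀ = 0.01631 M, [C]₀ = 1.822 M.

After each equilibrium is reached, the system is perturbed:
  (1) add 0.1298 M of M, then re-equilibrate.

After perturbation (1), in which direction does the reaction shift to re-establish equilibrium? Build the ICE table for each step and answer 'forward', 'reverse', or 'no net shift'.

Q₀ = 1.3941e+06 vs Keq = 58.5 ⇒ Q>K, reverse
Step 1:
                    M           C
  Initial     0.01631       1.822
  Change       0.3602     -0.3602
  Equil        0.3766       1.462
  solve Keq expr → x = -0.1201; check Q = 58.5
Then add 0.1298 M of M.
Step 2:
                    M           C
  Initial      0.5064       1.462
  Change      -0.1032      0.1032
  Equil        0.4031       1.565
  solve Keq expr → x = 0.0344; check Q = 58.5

Direction: forward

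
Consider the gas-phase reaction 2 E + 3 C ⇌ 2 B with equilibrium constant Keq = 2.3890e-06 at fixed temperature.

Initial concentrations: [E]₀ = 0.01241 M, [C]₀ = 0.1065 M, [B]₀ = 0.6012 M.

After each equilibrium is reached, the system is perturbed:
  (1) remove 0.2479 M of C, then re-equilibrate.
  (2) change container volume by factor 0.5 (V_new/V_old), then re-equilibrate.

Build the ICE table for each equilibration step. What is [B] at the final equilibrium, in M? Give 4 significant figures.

[B]_eq = 0.003529 M

Q₀ = 1.9429e+06 vs Keq = 2.3890e-06 ⇒ Q>K, reverse
Step 1:
                   E          C          B
  I          0.01241     0.1065     0.6012
  C           0.6002     0.9004    -0.6002
  E           0.6127      1.007 9.5671e-04
  solve Keq expr → x = -0.3001; check Q = 2.3890e-06
Then remove 0.2479 M of C.
Step 2:
                   E          C          B
  I           0.6127      0.759 9.5671e-04
  C       3.2964e-04 4.9446e-04 -3.2964e-04
  E            0.613     0.7595 6.2707e-04
  solve Keq expr → x = -1.6482e-04; check Q = 2.3890e-06
Then change container volume by factor 0.5 (V_new/V_old).
Step 3:
                   E          C          B
  I            1.226      1.519   0.001254
  C        -0.002275  -0.003412   0.002275
  E            1.224      1.516   0.003529
  solve Keq expr → x = 0.001137; check Q = 2.3890e-06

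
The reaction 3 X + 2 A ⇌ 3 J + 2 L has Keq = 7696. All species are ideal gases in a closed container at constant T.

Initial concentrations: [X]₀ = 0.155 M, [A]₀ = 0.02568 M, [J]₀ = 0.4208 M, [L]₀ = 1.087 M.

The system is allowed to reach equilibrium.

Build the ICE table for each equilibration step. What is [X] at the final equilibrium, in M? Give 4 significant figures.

[X]_eq = 0.1778 M

Q₀ = 3.5851e+04 vs Keq = 7696 ⇒ Q>K, reverse
Step 1:
                   X          A          J          L
  I            0.155    0.02568     0.4208      1.087
  C          0.02283    0.01522   -0.02283   -0.01522
  E           0.1778     0.0409      0.398      1.072
  solve Keq expr → x = -0.00761; check Q = 7696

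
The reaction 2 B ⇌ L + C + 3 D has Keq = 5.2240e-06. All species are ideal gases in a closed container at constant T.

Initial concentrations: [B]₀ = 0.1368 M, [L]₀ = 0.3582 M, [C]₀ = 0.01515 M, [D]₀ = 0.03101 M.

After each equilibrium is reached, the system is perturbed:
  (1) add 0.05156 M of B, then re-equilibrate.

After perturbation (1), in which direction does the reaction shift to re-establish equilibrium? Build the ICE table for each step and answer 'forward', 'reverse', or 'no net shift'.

Direction: forward

Q₀ = 8.6471e-06 vs Keq = 5.2240e-06 ⇒ Q>K, reverse
Step 1:
                    B           L           C           D
  Initial      0.1368      0.3582     0.01515     0.03101
  Change     0.002461    -0.00123    -0.00123   -0.003691
  Equil        0.1393       0.357     0.01392     0.02732
  solve Keq expr → x = -0.00123; check Q = 5.2240e-06
Then add 0.05156 M of B.
Step 2:
                    B           L           C           D
  Initial      0.1908       0.357     0.01392     0.02732
  Change    -0.003185    0.001593    0.001593    0.004778
  Equil        0.1876      0.3586     0.01551      0.0321
  solve Keq expr → x = 0.001593; check Q = 5.2240e-06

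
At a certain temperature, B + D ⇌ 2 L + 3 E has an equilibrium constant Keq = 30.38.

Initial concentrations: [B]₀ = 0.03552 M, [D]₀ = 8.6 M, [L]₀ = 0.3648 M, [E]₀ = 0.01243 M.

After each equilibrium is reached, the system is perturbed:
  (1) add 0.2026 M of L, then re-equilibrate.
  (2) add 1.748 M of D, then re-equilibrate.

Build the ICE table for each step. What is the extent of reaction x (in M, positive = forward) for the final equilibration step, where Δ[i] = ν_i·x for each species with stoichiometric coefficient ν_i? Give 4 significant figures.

x = 4.4719e-07 M

Q₀ = 8.3667e-07 vs Keq = 30.38 ⇒ Q<K, forward
Step 1:
                   B          D          L          E
  init       0.03552        8.6     0.3648    0.01243
  Δ         -0.03552   -0.03552    0.07104     0.1066
  eq      1.2298e-06      8.564     0.4358      0.119
  solve Keq expr → x = 0.03552; check Q = 30.38
Then add 0.2026 M of L.
Step 2:
                   B          D          L          E
  init    1.2298e-06      8.564     0.6384      0.119
  Δ       1.4088e-06 1.4088e-06 -2.8177e-06 -4.2265e-06
  eq      2.6387e-06      8.564     0.6384      0.119
  solve Keq expr → x = -1.4088e-06; check Q = 30.38
Then add 1.748 M of D.
Step 3:
                   B          D          L          E
  init    2.6387e-06      10.31     0.6384      0.119
  Δ       -4.4719e-07 -4.4719e-07 8.9437e-07 1.3416e-06
  eq      2.1915e-06      10.31     0.6384      0.119
  solve Keq expr → x = 4.4719e-07; check Q = 30.38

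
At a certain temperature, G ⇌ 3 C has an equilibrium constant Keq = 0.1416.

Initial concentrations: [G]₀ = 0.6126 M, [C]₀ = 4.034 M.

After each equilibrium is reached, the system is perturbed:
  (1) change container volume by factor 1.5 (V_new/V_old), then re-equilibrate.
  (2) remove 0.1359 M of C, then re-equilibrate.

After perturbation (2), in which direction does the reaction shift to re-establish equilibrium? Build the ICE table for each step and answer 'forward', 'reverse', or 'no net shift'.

Q₀ = 107.2 vs Keq = 0.1416 ⇒ Q>K, reverse
Step 1:
                    G           C
  I            0.6126       4.034
  C             1.135      -3.406
  E             1.748      0.6279
  solve Keq expr → x = -1.135; check Q = 0.1416
Then change container volume by factor 1.5 (V_new/V_old).
Step 2:
                    G           C
  I             1.165      0.4186
  C          -0.04113      0.1234
  E             1.124       0.542
  solve Keq expr → x = 0.04113; check Q = 0.1416
Then remove 0.1359 M of C.
Step 3:
                    G           C
  I             1.124      0.4061
  C          -0.04297      0.1289
  E             1.081       0.535
  solve Keq expr → x = 0.04297; check Q = 0.1416

Direction: forward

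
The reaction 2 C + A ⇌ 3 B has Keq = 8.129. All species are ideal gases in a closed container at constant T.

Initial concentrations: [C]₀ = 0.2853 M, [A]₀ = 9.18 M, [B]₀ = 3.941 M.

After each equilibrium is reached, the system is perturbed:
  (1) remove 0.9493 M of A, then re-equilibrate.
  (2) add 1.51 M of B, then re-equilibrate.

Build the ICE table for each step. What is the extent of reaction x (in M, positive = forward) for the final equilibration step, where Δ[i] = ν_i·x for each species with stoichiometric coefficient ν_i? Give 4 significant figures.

x = -0.1705 M

Q₀ = 81.92 vs Keq = 8.129 ⇒ Q>K, reverse
Step 1:
                   C          A          B
  init        0.2853       9.18      3.941
  Δ           0.4094     0.2047    -0.6142
  eq          0.6947      9.385      3.327
  solve Keq expr → x = -0.2047; check Q = 8.129
Then remove 0.9493 M of A.
Step 2:
                   C          A          B
  init        0.6947      8.435      3.327
  Δ          0.02511    0.01255   -0.03766
  eq          0.7198      8.448      3.289
  solve Keq expr → x = -0.01255; check Q = 8.129
Then add 1.51 M of B.
Step 3:
                   C          A          B
  init        0.7198      8.448      4.799
  Δ           0.3409     0.1705    -0.5114
  eq           1.061      8.618      4.288
  solve Keq expr → x = -0.1705; check Q = 8.129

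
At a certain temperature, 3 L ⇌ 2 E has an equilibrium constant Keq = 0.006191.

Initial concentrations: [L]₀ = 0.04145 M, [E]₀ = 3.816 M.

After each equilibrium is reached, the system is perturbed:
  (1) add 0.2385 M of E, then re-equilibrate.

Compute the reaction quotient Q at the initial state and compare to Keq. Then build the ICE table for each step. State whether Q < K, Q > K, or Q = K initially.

Q₀ = 2.0448e+05; Q > K (proceeds reverse)

Q₀ = 2.0448e+05 vs Keq = 0.006191 ⇒ Q>K, reverse
Step 1:
                    L           E
  I           0.04145       3.816
  C             4.559       -3.04
  E             4.601      0.7765
  solve Keq expr → x = -1.52; check Q = 0.006191
Then add 0.2385 M of E.
Step 2:
                    L           E
  I             4.601       1.015
  C            0.2583     -0.1722
  E             4.859      0.8428
  solve Keq expr → x = -0.0861; check Q = 0.006191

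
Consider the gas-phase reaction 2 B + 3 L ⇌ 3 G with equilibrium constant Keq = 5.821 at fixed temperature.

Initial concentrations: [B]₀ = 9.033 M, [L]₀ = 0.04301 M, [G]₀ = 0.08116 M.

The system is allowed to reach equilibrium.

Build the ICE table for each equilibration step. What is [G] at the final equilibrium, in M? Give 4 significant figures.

Q₀ = 0.08235 vs Keq = 5.821 ⇒ Q<K, forward
Step 1:
                   B          L          G
  init         9.033    0.04301    0.08116
  Δ         -0.01926   -0.02889    0.02889
  eq           9.014    0.01412       0.11
  solve Keq expr → x = 0.009629; check Q = 5.821

[G]_eq = 0.11 M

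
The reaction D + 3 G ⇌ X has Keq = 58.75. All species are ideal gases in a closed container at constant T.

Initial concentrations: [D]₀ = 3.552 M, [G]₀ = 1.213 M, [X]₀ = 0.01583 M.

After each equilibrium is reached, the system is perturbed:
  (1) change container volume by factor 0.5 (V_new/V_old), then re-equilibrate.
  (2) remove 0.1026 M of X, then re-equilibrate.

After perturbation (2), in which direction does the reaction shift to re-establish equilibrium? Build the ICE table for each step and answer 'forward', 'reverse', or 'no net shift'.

Q₀ = 0.002497 vs Keq = 58.75 ⇒ Q<K, forward
Step 1:
                  D         G         X
  Initial     3.552     1.213   0.01583
  Change    -0.3622    -1.087    0.3622
  Equil        3.19    0.1264     0.378
  solve Keq expr → x = 0.3622; check Q = 58.75
Then change container volume by factor 0.5 (V_new/V_old).
Step 2:
                  D         G         X
  Initial      6.38    0.2527    0.7561
  Change   -0.04127   -0.1238   0.04127
  Equil       6.338    0.1289    0.7974
  solve Keq expr → x = 0.04127; check Q = 58.75
Then remove 0.1026 M of X.
Step 3:
                  D         G         X
  Initial     6.338    0.1289    0.6948
  Change  -0.001887  -0.00566  0.001887
  Equil       6.336    0.1232    0.6966
  solve Keq expr → x = 0.001887; check Q = 58.75

Direction: forward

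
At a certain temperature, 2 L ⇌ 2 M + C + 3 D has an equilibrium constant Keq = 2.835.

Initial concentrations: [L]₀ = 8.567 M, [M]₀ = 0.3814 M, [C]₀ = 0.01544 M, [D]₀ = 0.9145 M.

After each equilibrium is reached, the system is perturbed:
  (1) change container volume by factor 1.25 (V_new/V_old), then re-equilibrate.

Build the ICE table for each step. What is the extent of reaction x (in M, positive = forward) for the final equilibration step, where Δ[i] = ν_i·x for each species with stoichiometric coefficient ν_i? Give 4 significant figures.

x = 0.1187 M

Q₀ = 2.3405e-05 vs Keq = 2.835 ⇒ Q<K, forward
Step 1:
                    L           M           C           D
  Initial       8.567      0.3814     0.01544      0.9145
  Change       -1.651       1.651      0.8257       2.477
  Equil         6.916       2.033      0.8411       3.392
  solve Keq expr → x = 0.8257; check Q = 2.835
Then change container volume by factor 1.25 (V_new/V_old).
Step 2:
                    L           M           C           D
  Initial       5.533       1.626      0.6729       2.713
  Change      -0.2374      0.2374      0.1187      0.3561
  Equil         5.295       1.864      0.7916       3.069
  solve Keq expr → x = 0.1187; check Q = 2.835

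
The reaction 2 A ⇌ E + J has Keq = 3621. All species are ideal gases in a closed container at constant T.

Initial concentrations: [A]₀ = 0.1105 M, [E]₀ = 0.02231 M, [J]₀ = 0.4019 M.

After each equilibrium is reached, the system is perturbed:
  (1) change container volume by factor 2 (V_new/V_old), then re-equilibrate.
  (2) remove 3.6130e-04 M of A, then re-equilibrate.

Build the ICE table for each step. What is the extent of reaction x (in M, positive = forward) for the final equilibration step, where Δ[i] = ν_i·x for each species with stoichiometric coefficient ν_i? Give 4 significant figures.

Q₀ = 0.7343 vs Keq = 3621 ⇒ Q<K, forward
Step 1:
                    A           E           J
  I            0.1105     0.02231      0.4019
  C           -0.1074      0.0537      0.0537
  E          0.003093     0.07601      0.4556
  solve Keq expr → x = 0.0537; check Q = 3621
Then change container volume by factor 2 (V_new/V_old).
Step 2:
                    A           E           J
  I          0.001546     0.03801      0.2278
  C                 0           0           0
  E          0.001546     0.03801      0.2278
  solve Keq expr → x = 0; check Q = 3621
Then remove 3.6130e-04 M of A.
Step 3:
                    A           E           J
  I          0.001185     0.03801      0.2278
  C        3.5706e-04 -1.7853e-04 -1.7853e-04
  E          0.001542     0.03783      0.2276
  solve Keq expr → x = -1.7853e-04; check Q = 3621

x = -1.7853e-04 M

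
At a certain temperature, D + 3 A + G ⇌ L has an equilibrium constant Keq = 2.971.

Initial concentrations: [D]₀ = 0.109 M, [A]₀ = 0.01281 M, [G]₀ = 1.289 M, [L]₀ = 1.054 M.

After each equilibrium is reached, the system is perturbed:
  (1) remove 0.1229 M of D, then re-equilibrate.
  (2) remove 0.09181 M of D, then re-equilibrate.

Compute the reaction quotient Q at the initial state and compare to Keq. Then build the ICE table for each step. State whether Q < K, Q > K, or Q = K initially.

Q₀ = 3.5687e+06; Q > K (proceeds reverse)

Q₀ = 3.5687e+06 vs Keq = 2.971 ⇒ Q>K, reverse
Step 1:
                   D          A          G          L
  I            0.109    0.01281      1.289      1.054
  C            0.256     0.7681      0.256     -0.256
  E            0.365     0.7809      1.545      0.798
  solve Keq expr → x = -0.256; check Q = 2.971
Then remove 0.1229 M of D.
Step 2:
                   D          A          G          L
  I           0.2421     0.7809      1.545      0.798
  C          0.02434    0.07301    0.02434   -0.02434
  E           0.2665     0.8539      1.569     0.7736
  solve Keq expr → x = -0.02434; check Q = 2.971
Then remove 0.09181 M of D.
Step 3:
                   D          A          G          L
  I           0.1747     0.8539      1.569     0.7736
  C          0.02425    0.07274    0.02425   -0.02425
  E           0.1989     0.9267      1.594     0.7494
  solve Keq expr → x = -0.02425; check Q = 2.971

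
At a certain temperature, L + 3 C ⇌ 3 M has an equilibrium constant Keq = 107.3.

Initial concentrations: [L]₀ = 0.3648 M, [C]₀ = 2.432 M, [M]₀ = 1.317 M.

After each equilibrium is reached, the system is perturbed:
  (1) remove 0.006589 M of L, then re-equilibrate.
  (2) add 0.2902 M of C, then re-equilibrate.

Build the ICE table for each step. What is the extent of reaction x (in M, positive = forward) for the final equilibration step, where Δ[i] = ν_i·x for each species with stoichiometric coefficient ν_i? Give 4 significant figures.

x = 0.01239 M

Q₀ = 0.4353 vs Keq = 107.3 ⇒ Q<K, forward
Step 1:
                    L           C           M
  I            0.3648       2.432       1.317
  C           -0.3276     -0.9827      0.9827
  E           0.03723       1.449         2.3
  solve Keq expr → x = 0.3276; check Q = 107.3
Then remove 0.006589 M of L.
Step 2:
                    L           C           M
  I           0.03064       1.449         2.3
  C          0.004819     0.01446    -0.01446
  E           0.03546       1.464       2.285
  solve Keq expr → x = -0.004819; check Q = 107.3
Then add 0.2902 M of C.
Step 3:
                    L           C           M
  I           0.03546       1.754       2.285
  C          -0.01239    -0.03718     0.03718
  E           0.02307       1.717       2.322
  solve Keq expr → x = 0.01239; check Q = 107.3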